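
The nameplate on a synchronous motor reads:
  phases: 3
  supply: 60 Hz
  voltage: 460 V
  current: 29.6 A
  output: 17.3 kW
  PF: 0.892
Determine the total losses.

P_in = √3·V·I·cosφ = 1.732×460×29.6×0.892 = 21036 W
P_out = 17300 W
Losses = P_in − P_out = 21036 − 17300 = 3736 W

3.74 kW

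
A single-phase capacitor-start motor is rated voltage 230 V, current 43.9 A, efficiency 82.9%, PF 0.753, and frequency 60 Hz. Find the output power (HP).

P_in = V·I·cosφ = 230 × 43.9 × 0.753 = 7603 W
P_out = η·P_in = 0.829 × 7603 = 6303 W
= 6303/746 = 8.45 HP

8.45 HP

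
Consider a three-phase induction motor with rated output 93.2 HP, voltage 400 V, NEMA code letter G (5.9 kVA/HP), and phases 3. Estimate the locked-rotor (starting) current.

S_LR = 5.9 × 93.2 = 549.88 kVA
I_LR = S_LR/(√3·V_L) = 549880/(1.732×400) = 794 A

794 A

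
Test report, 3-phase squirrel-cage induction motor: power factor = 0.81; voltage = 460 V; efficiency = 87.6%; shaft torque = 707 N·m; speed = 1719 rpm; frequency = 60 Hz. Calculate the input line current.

225 A

ω = 2π×1719/60 = 180 rad/s; P_out = τω = 707 × 180 = 127260 W
P_in = P_out / η = 127260 / 0.876 = 145274 W
I_L = P_in / (√3·V_L·cosφ) = 145274 / (1.732 × 460 × 0.81) = 225 A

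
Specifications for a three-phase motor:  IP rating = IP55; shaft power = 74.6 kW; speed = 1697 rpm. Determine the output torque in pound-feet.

ω = 2π × 1697/60 = 177.7 rad/s
τ = P/ω = 74600/177.7 = 419.8 N·m
In lb·ft: 419.8/1.356 = 310 lb·ft

310 lb·ft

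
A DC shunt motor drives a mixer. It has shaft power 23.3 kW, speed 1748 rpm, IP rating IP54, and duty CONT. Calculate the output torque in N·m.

127 N·m

ω = 2π × 1748/60 = 183.1 rad/s
τ = P/ω = 23300/183.1 = 127 N·m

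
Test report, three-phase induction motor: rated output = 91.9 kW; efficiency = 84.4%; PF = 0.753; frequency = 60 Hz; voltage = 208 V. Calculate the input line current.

P_out = 91.9 kW = 91900 W
P_in = P_out / η = 91900 / 0.844 = 108886 W
I_L = P_in / (√3·V_L·cosφ) = 108886 / (1.732 × 208 × 0.753) = 401 A

401 A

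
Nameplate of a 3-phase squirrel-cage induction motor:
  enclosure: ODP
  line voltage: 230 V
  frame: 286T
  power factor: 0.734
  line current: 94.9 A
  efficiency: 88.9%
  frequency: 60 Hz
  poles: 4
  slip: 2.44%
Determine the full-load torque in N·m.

134 N·m

P_in = √3·V·I·cosφ = 1.732 × 230 × 94.9 × 0.734 = 27748 W
P_out = η·P_in = 0.889 × 27748 = 24668 W
n_s = 120×60/4 = 1800 rpm; n = 1800×(1−0.0244) = 1756 rpm
ω = 2π×1756/60 = 183.9 rad/s
τ = P_out/ω = 24668/183.9 = 134 N·m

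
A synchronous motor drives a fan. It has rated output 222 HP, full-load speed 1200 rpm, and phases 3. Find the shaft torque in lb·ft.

972 lb·ft

P_out = 222 × 746 = 165612 W
ω = 2π × 1200/60 = 125.7 rad/s
τ = P_out/ω = 165612/125.7 = 1318 N·m
In lb·ft: 1318/1.356 = 972 lb·ft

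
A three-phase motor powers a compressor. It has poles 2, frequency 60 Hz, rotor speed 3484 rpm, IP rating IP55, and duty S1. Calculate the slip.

3.2 %

n_s = 120f/p = 120×60/2 = 3600 rpm
s = (n_s − n)/n_s = (3600 − 3484)/3600 = 0.0322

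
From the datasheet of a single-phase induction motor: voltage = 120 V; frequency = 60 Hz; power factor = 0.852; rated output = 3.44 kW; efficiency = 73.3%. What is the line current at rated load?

P_out = 3.44 kW = 3440 W
P_in = P_out / η = 3440 / 0.733 = 4693 W
I = P_in / (V·cosφ) = 4693 / (120 × 0.852) = 45.9 A

45.9 A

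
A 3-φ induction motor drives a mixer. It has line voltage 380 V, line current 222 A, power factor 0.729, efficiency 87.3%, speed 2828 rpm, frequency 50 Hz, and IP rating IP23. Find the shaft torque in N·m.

314 N·m

P_in = √3·V·I·cosφ = 1.732 × 380 × 222 × 0.729 = 106515 W
P_out = η·P_in = 0.873 × 106515 = 92988 W
n = 2828 rpm
ω = 2π×2828/60 = 296.1 rad/s
τ = P_out/ω = 92988/296.1 = 314 N·m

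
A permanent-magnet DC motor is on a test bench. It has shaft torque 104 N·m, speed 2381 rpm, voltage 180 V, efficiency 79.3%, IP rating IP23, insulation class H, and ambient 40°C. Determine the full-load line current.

ω = 2π×2381/60 = 249.3 rad/s; P_out = τω = 104 × 249.3 = 25927 W
P_in = P_out / η = 25927 / 0.793 = 32695 W
I = P_in / V = 32695 / 180 = 182 A

182 A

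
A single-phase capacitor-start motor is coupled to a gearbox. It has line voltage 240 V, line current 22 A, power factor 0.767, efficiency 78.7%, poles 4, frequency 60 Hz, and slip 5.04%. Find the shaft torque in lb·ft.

P_in = V·I·cosφ = 240 × 22 × 0.767 = 4050 W
P_out = η·P_in = 0.787 × 4050 = 3187 W
n_s = 120×60/4 = 1800 rpm; n = 1800×(1−0.0504) = 1709 rpm
ω = 2π×1709/60 = 179 rad/s
τ = P_out/ω = 3187/179 = 17.8 N·m
In lb·ft: 17.8/1.356 = 13.1 lb·ft

13.1 lb·ft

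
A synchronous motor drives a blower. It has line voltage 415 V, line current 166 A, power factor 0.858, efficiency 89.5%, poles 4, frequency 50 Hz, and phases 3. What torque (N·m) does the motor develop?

P_in = √3·V·I·cosφ = 1.732 × 415 × 166 × 0.858 = 102374 W
P_out = η·P_in = 0.895 × 102374 = 91625 W
n = n_s = 120×50/4 = 1500 rpm (synchronous)
ω = 2π×1500/60 = 157.1 rad/s
τ = P_out/ω = 91625/157.1 = 583 N·m

583 N·m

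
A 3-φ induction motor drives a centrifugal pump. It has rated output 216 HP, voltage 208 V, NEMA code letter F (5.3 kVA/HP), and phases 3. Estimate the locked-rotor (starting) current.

S_LR = 5.3 × 216 = 1144.8 kVA
I_LR = S_LR/(√3·V_L) = 1144800/(1.732×208) = 3180 A

3180 A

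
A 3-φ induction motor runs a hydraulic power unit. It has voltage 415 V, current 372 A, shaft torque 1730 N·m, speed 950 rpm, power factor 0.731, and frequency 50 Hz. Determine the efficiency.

88.0 %

ω = 2π × 950/60 = 99.48 rad/s; P_out = τω = 1730 × 99.48 = 172100 W
P_in = √3·V_L·I_L·cosφ = 1.732 × 415 × 372 × 0.731 = 195459 W
η = P_out / P_in = 172100 / 195459 = 0.880 = 88.0%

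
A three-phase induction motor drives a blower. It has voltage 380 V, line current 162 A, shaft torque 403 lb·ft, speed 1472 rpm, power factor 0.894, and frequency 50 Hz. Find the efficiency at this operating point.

88.4 %

τ = 403 lb·ft × 1.356 = 546.5 N·m
ω = 2π × 1472/60 = 154.1 rad/s; P_out = τω = 546.5 × 154.1 = 84216 W
P_in = √3·V_L·I_L·cosφ = 1.732 × 380 × 162 × 0.894 = 95320 W
η = P_out / P_in = 84216 / 95320 = 0.884 = 88.4%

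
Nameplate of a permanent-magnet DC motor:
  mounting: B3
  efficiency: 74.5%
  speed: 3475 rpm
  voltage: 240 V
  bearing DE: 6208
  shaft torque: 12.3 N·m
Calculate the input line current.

ω = 2π×3475/60 = 363.9 rad/s; P_out = τω = 12.3 × 363.9 = 4476 W
P_in = P_out / η = 4476 / 0.745 = 6008 W
I = P_in / V = 6008 / 240 = 25 A

25 A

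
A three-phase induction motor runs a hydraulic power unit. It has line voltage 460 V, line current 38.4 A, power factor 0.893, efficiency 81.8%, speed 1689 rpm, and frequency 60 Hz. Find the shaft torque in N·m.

P_in = √3·V·I·cosφ = 1.732 × 460 × 38.4 × 0.893 = 27320 W
P_out = η·P_in = 0.818 × 27320 = 22348 W
n = 1689 rpm
ω = 2π×1689/60 = 176.9 rad/s
τ = P_out/ω = 22348/176.9 = 126 N·m

126 N·m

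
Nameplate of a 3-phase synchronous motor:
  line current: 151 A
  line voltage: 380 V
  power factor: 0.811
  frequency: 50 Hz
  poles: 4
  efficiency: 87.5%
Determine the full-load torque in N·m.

449 N·m

P_in = √3·V·I·cosφ = 1.732 × 380 × 151 × 0.811 = 80599 W
P_out = η·P_in = 0.875 × 80599 = 70524 W
n = n_s = 120×50/4 = 1500 rpm (synchronous)
ω = 2π×1500/60 = 157.1 rad/s
τ = P_out/ω = 70524/157.1 = 449 N·m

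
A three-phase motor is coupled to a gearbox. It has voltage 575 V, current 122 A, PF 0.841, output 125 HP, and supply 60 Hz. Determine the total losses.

P_in = √3·V·I·cosφ = 1.732×575×122×0.841 = 102181 W
P_out = 125×746 = 93250 W
Losses = P_in − P_out = 102181 − 93250 = 8931 W

8.93 kW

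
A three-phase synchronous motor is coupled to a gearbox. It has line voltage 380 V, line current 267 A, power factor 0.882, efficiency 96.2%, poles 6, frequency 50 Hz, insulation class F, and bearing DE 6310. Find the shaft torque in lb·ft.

1050 lb·ft

P_in = √3·V·I·cosφ = 1.732 × 380 × 267 × 0.882 = 154993 W
P_out = η·P_in = 0.962 × 154993 = 149103 W
n = n_s = 120×50/6 = 1000 rpm (synchronous)
ω = 2π×1000/60 = 104.7 rad/s
τ = P_out/ω = 149103/104.7 = 1424 N·m
In lb·ft: 1424/1.356 = 1050 lb·ft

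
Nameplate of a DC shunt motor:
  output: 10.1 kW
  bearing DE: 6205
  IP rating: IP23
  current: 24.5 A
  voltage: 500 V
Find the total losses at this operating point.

2150 W

P_in = V·I = 500×24.5 = 12250 W
P_out = 10100 W
Losses = P_in − P_out = 12250 − 10100 = 2150 W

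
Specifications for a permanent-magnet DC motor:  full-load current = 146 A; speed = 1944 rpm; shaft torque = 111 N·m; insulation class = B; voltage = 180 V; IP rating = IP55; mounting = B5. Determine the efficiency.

ω = 2π × 1944/60 = 203.6 rad/s; P_out = τω = 111 × 203.6 = 22600 W
P_in = V·I = 180 × 146 = 26280 W
η = P_out / P_in = 22600 / 26280 = 0.860 = 86.0%

86.0 %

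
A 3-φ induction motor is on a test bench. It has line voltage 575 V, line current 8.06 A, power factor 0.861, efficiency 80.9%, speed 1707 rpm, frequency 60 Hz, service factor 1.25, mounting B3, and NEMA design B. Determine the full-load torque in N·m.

P_in = √3·V·I·cosφ = 1.732 × 575 × 8.06 × 0.861 = 6911 W
P_out = η·P_in = 0.809 × 6911 = 5591 W
n = 1707 rpm
ω = 2π×1707/60 = 178.8 rad/s
τ = P_out/ω = 5591/178.8 = 31.3 N·m

31.3 N·m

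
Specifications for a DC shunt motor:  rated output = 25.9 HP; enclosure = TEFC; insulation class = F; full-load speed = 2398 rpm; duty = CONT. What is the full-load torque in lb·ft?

P_out = 25.9 × 746 = 19321 W
ω = 2π × 2398/60 = 251.1 rad/s
τ = P_out/ω = 19321/251.1 = 76.95 N·m
In lb·ft: 76.95/1.356 = 56.7 lb·ft

56.7 lb·ft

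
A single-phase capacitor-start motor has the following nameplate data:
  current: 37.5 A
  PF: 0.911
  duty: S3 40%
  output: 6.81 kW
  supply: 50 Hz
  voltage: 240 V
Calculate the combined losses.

P_in = V·I·cosφ = 240×37.5×0.911 = 8199 W
P_out = 6810 W
Losses = P_in − P_out = 8199 − 6810 = 1389 W

1390 W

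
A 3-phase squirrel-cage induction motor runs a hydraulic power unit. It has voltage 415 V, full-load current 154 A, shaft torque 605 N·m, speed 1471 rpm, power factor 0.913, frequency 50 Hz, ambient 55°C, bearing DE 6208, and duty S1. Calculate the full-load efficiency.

92.2 %

ω = 2π × 1471/60 = 154 rad/s; P_out = τω = 605 × 154 = 93170 W
P_in = √3·V_L·I_L·cosφ = 1.732 × 415 × 154 × 0.913 = 101062 W
η = P_out / P_in = 93170 / 101062 = 0.922 = 92.2%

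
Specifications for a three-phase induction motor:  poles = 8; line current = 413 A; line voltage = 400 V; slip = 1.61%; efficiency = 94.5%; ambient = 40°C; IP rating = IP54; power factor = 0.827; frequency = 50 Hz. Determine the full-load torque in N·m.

2890 N·m

P_in = √3·V·I·cosφ = 1.732 × 400 × 413 × 0.827 = 236627 W
P_out = η·P_in = 0.945 × 236627 = 223613 W
n_s = 120×50/8 = 750 rpm; n = 750×(1−0.0161) = 738 rpm
ω = 2π×738/60 = 77.28 rad/s
τ = P_out/ω = 223613/77.28 = 2890 N·m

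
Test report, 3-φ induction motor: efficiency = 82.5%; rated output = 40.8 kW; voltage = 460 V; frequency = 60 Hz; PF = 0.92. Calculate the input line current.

P_out = 40.8 kW = 40800 W
P_in = P_out / η = 40800 / 0.825 = 49455 W
I_L = P_in / (√3·V_L·cosφ) = 49455 / (1.732 × 460 × 0.92) = 67.5 A

67.5 A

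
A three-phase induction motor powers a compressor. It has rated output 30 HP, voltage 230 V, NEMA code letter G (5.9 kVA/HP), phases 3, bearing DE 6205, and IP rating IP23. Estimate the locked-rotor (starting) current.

444 A

S_LR = 5.9 × 30 = 177 kVA
I_LR = S_LR/(√3·V_L) = 177000/(1.732×230) = 444 A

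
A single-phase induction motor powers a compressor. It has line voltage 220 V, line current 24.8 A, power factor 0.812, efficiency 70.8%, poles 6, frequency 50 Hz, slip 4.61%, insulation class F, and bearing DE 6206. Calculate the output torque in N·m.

31.4 N·m

P_in = V·I·cosφ = 220 × 24.8 × 0.812 = 4430 W
P_out = η·P_in = 0.708 × 4430 = 3136 W
n_s = 120×50/6 = 1000 rpm; n = 1000×(1−0.0461) = 954 rpm
ω = 2π×954/60 = 99.9 rad/s
τ = P_out/ω = 3136/99.9 = 31.4 N·m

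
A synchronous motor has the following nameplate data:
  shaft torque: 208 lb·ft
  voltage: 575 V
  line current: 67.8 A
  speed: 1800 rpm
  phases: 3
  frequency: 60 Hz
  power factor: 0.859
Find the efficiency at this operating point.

91.6 %

τ = 208 lb·ft × 1.356 = 282 N·m
ω = 2π × 1800/60 = 188.5 rad/s; P_out = τω = 282 × 188.5 = 53157 W
P_in = √3·V_L·I_L·cosφ = 1.732 × 575 × 67.8 × 0.859 = 58001 W
η = P_out / P_in = 53157 / 58001 = 0.916 = 91.6%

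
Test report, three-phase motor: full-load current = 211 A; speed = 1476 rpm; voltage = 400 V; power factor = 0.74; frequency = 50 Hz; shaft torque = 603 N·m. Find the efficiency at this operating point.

ω = 2π × 1476/60 = 154.6 rad/s; P_out = τω = 603 × 154.6 = 93224 W
P_in = √3·V_L·I_L·cosφ = 1.732 × 400 × 211 × 0.74 = 108174 W
η = P_out / P_in = 93224 / 108174 = 0.862 = 86.2%

86.2 %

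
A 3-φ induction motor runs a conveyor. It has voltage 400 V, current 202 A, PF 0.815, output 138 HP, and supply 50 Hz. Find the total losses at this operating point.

11100 W

P_in = √3·V·I·cosφ = 1.732×400×202×0.815 = 114056 W
P_out = 138×746 = 102948 W
Losses = P_in − P_out = 114056 − 102948 = 11108 W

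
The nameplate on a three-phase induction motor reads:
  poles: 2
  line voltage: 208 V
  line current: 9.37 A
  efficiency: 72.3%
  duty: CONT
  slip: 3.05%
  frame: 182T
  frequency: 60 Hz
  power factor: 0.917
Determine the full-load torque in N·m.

6.12 N·m

P_in = √3·V·I·cosφ = 1.732 × 208 × 9.37 × 0.917 = 3095 W
P_out = η·P_in = 0.723 × 3095 = 2238 W
n_s = 120×60/2 = 3600 rpm; n = 3600×(1−0.0305) = 3490 rpm
ω = 2π×3490/60 = 365.5 rad/s
τ = P_out/ω = 2238/365.5 = 6.12 N·m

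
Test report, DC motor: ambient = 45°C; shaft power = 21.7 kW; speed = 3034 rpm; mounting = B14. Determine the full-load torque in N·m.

ω = 2π × 3034/60 = 317.7 rad/s
τ = P/ω = 21700/317.7 = 68.3 N·m

68.3 N·m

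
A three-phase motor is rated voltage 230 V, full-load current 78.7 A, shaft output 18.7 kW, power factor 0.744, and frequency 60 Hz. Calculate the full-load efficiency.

80.2 %

P_out = 18.7 kW = 18700 W
P_in = √3·V_L·I_L·cosφ = 1.732 × 230 × 78.7 × 0.744 = 23325 W
η = P_out / P_in = 18700 / 23325 = 0.802 = 80.2%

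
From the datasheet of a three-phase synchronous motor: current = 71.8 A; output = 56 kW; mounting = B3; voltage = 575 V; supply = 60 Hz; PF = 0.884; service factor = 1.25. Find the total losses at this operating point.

P_in = √3·V·I·cosφ = 1.732×575×71.8×0.884 = 63211 W
P_out = 56000 W
Losses = P_in − P_out = 63211 − 56000 = 7211 W

7210 W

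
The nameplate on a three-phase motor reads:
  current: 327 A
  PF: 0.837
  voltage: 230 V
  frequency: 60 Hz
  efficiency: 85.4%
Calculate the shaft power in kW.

P_in = √3·V·I·cosφ = 1.732 × 230 × 327 × 0.837 = 109031 W
P_out = η·P_in = 0.854 × 109031 = 93112 W

93.1 kW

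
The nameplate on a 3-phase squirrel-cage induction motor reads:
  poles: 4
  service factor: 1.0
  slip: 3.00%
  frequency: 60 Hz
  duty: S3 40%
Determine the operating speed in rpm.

1746 rpm

n_s = 120f/p = 120×60/4 = 1800 rpm
n = n_s(1 − s) = 1800 × (1 − 0.03) = 1746 rpm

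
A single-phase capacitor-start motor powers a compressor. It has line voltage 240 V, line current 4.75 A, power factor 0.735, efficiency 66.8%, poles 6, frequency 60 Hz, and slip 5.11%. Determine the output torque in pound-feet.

P_in = V·I·cosφ = 240 × 4.75 × 0.735 = 838 W
P_out = η·P_in = 0.668 × 838 = 560 W
n_s = 120×60/6 = 1200 rpm; n = 1200×(1−0.0511) = 1139 rpm
ω = 2π×1139/60 = 119.3 rad/s
τ = P_out/ω = 560/119.3 = 4.694 N·m
In lb·ft: 4.694/1.356 = 3.46 lb·ft

3.46 lb·ft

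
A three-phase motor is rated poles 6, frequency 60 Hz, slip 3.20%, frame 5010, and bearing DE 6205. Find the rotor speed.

1162 rpm

n_s = 120f/p = 120×60/6 = 1200 rpm
n = n_s(1 − s) = 1200 × (1 − 0.032) = 1162 rpm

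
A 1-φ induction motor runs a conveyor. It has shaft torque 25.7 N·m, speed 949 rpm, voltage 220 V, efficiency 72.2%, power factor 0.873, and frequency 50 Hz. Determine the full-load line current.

18.4 A

ω = 2π×949/60 = 99.38 rad/s; P_out = τω = 25.7 × 99.38 = 2554 W
P_in = P_out / η = 2554 / 0.722 = 3537 W
I = P_in / (V·cosφ) = 3537 / (220 × 0.873) = 18.4 A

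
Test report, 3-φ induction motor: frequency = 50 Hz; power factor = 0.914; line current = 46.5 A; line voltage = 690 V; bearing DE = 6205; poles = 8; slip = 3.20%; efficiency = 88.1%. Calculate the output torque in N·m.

589 N·m

P_in = √3·V·I·cosφ = 1.732 × 690 × 46.5 × 0.914 = 50792 W
P_out = η·P_in = 0.881 × 50792 = 44748 W
n_s = 120×50/8 = 750 rpm; n = 750×(1−0.032) = 726 rpm
ω = 2π×726/60 = 76.03 rad/s
τ = P_out/ω = 44748/76.03 = 589 N·m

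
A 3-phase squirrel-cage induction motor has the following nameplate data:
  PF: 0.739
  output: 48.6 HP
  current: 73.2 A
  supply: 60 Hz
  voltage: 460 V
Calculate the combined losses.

6.84 kW

P_in = √3·V·I·cosφ = 1.732×460×73.2×0.739 = 43098 W
P_out = 48.6×746 = 36256 W
Losses = P_in − P_out = 43098 − 36256 = 6842 W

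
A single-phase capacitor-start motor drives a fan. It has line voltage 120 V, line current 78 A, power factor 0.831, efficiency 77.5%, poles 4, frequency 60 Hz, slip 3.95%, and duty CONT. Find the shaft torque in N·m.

P_in = V·I·cosφ = 120 × 78 × 0.831 = 7778 W
P_out = η·P_in = 0.775 × 7778 = 6028 W
n_s = 120×60/4 = 1800 rpm; n = 1800×(1−0.0395) = 1729 rpm
ω = 2π×1729/60 = 181.1 rad/s
τ = P_out/ω = 6028/181.1 = 33.3 N·m

33.3 N·m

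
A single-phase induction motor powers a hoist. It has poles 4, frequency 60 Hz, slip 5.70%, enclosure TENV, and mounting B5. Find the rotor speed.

1697 rpm

n_s = 120f/p = 120×60/4 = 1800 rpm
n = n_s(1 − s) = 1800 × (1 − 0.057) = 1697 rpm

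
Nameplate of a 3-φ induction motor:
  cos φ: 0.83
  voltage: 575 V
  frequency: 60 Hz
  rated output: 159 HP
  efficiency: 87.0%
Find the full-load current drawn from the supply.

165 A

P_out = 159 × 746 = 118614 W
P_in = P_out / η = 118614 / 0.870 = 136338 W
I_L = P_in / (√3·V_L·cosφ) = 136338 / (1.732 × 575 × 0.83) = 165 A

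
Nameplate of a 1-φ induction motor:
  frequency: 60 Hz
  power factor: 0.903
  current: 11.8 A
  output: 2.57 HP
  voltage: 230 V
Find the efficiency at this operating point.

78.2 %

P_out = 2.57 × 746 = 1917 W
P_in = V·I·cosφ = 230 × 11.8 × 0.903 = 2451 W
η = P_out / P_in = 1917 / 2451 = 0.782 = 78.2%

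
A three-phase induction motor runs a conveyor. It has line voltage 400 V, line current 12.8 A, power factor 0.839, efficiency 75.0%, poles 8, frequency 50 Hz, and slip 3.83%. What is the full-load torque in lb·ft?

54.5 lb·ft

P_in = √3·V·I·cosφ = 1.732 × 400 × 12.8 × 0.839 = 7440 W
P_out = η·P_in = 0.75 × 7440 = 5580 W
n_s = 120×50/8 = 750 rpm; n = 750×(1−0.0383) = 721 rpm
ω = 2π×721/60 = 75.5 rad/s
τ = P_out/ω = 5580/75.5 = 73.91 N·m
In lb·ft: 73.91/1.356 = 54.5 lb·ft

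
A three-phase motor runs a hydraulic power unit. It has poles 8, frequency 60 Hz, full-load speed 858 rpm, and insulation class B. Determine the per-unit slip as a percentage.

n_s = 120f/p = 120×60/8 = 900 rpm
s = (n_s − n)/n_s = (900 − 858)/900 = 0.0467

4.67 %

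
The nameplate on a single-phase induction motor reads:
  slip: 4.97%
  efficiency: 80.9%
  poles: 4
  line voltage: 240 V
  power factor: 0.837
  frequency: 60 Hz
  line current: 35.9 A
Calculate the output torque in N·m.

32.6 N·m

P_in = V·I·cosφ = 240 × 35.9 × 0.837 = 7212 W
P_out = η·P_in = 0.809 × 7212 = 5835 W
n_s = 120×60/4 = 1800 rpm; n = 1800×(1−0.0497) = 1711 rpm
ω = 2π×1711/60 = 179.2 rad/s
τ = P_out/ω = 5835/179.2 = 32.6 N·m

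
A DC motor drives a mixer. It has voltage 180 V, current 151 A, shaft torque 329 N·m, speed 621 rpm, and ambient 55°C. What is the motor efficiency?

ω = 2π × 621/60 = 65.03 rad/s; P_out = τω = 329 × 65.03 = 21395 W
P_in = V·I = 180 × 151 = 27180 W
η = P_out / P_in = 21395 / 27180 = 0.787 = 78.7%

78.7 %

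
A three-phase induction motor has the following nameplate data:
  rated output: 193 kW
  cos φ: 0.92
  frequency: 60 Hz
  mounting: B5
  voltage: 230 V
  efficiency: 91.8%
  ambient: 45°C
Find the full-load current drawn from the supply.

574 A

P_out = 193 kW = 193000 W
P_in = P_out / η = 193000 / 0.918 = 210240 W
I_L = P_in / (√3·V_L·cosφ) = 210240 / (1.732 × 230 × 0.92) = 574 A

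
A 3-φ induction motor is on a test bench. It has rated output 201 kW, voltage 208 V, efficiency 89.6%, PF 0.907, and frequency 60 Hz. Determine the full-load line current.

687 A

P_out = 201 kW = 201000 W
P_in = P_out / η = 201000 / 0.896 = 224330 W
I_L = P_in / (√3·V_L·cosφ) = 224330 / (1.732 × 208 × 0.907) = 687 A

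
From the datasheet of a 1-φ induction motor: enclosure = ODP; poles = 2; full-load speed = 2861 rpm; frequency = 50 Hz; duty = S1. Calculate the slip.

4.63 %

n_s = 120f/p = 120×50/2 = 3000 rpm
s = (n_s − n)/n_s = (3000 − 2861)/3000 = 0.0463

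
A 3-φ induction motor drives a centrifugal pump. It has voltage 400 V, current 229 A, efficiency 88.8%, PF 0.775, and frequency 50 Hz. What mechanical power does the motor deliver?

109 kW

P_in = √3·V·I·cosφ = 1.732 × 400 × 229 × 0.775 = 122955 W
P_out = η·P_in = 0.888 × 122955 = 109184 W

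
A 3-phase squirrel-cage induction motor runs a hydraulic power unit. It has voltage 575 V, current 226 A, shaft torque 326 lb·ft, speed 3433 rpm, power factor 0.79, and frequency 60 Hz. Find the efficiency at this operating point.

τ = 326 lb·ft × 1.356 = 442.1 N·m
ω = 2π × 3433/60 = 359.5 rad/s; P_out = τω = 442.1 × 359.5 = 158935 W
P_in = √3·V_L·I_L·cosφ = 1.732 × 575 × 226 × 0.79 = 177808 W
η = P_out / P_in = 158935 / 177808 = 0.894 = 89.4%

89.4 %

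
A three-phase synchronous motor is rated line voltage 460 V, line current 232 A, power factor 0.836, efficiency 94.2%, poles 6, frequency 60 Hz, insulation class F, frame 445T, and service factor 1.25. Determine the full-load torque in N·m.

1160 N·m

P_in = √3·V·I·cosφ = 1.732 × 460 × 232 × 0.836 = 154525 W
P_out = η·P_in = 0.942 × 154525 = 145563 W
n = n_s = 120×60/6 = 1200 rpm (synchronous)
ω = 2π×1200/60 = 125.7 rad/s
τ = P_out/ω = 145563/125.7 = 1160 N·m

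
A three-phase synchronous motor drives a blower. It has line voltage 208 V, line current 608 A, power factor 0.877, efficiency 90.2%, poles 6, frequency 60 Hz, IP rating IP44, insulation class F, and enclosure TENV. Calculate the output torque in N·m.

P_in = √3·V·I·cosφ = 1.732 × 208 × 608 × 0.877 = 192094 W
P_out = η·P_in = 0.902 × 192094 = 173269 W
n = n_s = 120×60/6 = 1200 rpm (synchronous)
ω = 2π×1200/60 = 125.7 rad/s
τ = P_out/ω = 173269/125.7 = 1380 N·m

1380 N·m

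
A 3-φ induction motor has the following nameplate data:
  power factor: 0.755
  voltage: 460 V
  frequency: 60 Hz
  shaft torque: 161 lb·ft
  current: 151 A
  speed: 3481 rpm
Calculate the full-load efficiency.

87.6 %

τ = 161 lb·ft × 1.356 = 218.3 N·m
ω = 2π × 3481/60 = 364.5 rad/s; P_out = τω = 218.3 × 364.5 = 79570 W
P_in = √3·V_L·I_L·cosφ = 1.732 × 460 × 151 × 0.755 = 90830 W
η = P_out / P_in = 79570 / 90830 = 0.876 = 87.6%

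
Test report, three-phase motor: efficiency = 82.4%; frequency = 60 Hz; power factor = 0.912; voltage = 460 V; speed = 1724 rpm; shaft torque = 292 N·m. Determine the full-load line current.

ω = 2π×1724/60 = 180.5 rad/s; P_out = τω = 292 × 180.5 = 52706 W
P_in = P_out / η = 52706 / 0.824 = 63964 W
I_L = P_in / (√3·V_L·cosφ) = 63964 / (1.732 × 460 × 0.912) = 88 A

88 A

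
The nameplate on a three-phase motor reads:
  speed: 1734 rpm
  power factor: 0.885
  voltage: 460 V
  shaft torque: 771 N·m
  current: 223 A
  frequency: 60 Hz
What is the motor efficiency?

ω = 2π × 1734/60 = 181.6 rad/s; P_out = τω = 771 × 181.6 = 140014 W
P_in = √3·V_L·I_L·cosφ = 1.732 × 460 × 223 × 0.885 = 157237 W
η = P_out / P_in = 140014 / 157237 = 0.890 = 89.0%

89.0 %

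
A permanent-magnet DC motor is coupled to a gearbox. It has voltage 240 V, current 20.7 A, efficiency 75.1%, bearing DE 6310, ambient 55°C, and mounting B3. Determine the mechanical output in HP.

P_in = V·I = 240 × 20.7 = 4968 W
P_out = η·P_in = 0.751 × 4968 = 3731 W
= 3731/746 = 5 HP

5 HP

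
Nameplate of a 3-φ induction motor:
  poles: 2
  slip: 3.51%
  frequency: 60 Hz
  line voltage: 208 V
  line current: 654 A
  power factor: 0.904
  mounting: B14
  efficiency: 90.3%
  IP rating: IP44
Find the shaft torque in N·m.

529 N·m

P_in = √3·V·I·cosφ = 1.732 × 208 × 654 × 0.904 = 212989 W
P_out = η·P_in = 0.903 × 212989 = 192329 W
n_s = 120×60/2 = 3600 rpm; n = 3600×(1−0.0351) = 3474 rpm
ω = 2π×3474/60 = 363.8 rad/s
τ = P_out/ω = 192329/363.8 = 529 N·m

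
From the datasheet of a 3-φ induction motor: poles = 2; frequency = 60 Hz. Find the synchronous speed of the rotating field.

3600 rpm

n_s = 120f/p = 120×60/2 = 3600 rpm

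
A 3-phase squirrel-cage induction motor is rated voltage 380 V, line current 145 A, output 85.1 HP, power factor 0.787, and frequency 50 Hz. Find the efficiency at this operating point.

84.5 %

P_out = 85.1 × 746 = 63485 W
P_in = √3·V_L·I_L·cosφ = 1.732 × 380 × 145 × 0.787 = 75106 W
η = P_out / P_in = 63485 / 75106 = 0.845 = 84.5%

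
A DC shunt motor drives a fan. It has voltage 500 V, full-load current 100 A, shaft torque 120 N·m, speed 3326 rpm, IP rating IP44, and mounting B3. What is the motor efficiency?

ω = 2π × 3326/60 = 348.3 rad/s; P_out = τω = 120 × 348.3 = 41796 W
P_in = V·I = 500 × 100 = 50000 W
η = P_out / P_in = 41796 / 50000 = 0.836 = 83.6%

83.6 %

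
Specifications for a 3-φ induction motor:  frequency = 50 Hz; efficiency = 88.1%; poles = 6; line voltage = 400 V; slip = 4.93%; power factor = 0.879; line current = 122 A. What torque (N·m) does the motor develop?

657 N·m

P_in = √3·V·I·cosφ = 1.732 × 400 × 122 × 0.879 = 74294 W
P_out = η·P_in = 0.881 × 74294 = 65453 W
n_s = 120×50/6 = 1000 rpm; n = 1000×(1−0.0493) = 951 rpm
ω = 2π×951/60 = 99.59 rad/s
τ = P_out/ω = 65453/99.59 = 657 N·m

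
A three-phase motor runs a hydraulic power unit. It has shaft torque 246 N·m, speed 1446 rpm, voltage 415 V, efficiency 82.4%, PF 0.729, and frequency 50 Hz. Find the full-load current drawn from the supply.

ω = 2π×1446/60 = 151.4 rad/s; P_out = τω = 246 × 151.4 = 37244 W
P_in = P_out / η = 37244 / 0.824 = 45199 W
I_L = P_in / (√3·V_L·cosφ) = 45199 / (1.732 × 415 × 0.729) = 86.3 A

86.3 A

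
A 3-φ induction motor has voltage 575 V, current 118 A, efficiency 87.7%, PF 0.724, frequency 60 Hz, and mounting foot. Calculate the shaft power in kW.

P_in = √3·V·I·cosφ = 1.732 × 575 × 118 × 0.724 = 85082 W
P_out = η·P_in = 0.877 × 85082 = 74617 W

74.6 kW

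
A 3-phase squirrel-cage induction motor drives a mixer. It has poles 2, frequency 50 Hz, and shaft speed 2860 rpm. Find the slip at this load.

n_s = 120f/p = 120×50/2 = 3000 rpm
s = (n_s − n)/n_s = (3000 − 2860)/3000 = 0.0467

4.7 %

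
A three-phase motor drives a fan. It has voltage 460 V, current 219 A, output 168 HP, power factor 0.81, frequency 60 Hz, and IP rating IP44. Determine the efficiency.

P_out = 168 × 746 = 125328 W
P_in = √3·V_L·I_L·cosφ = 1.732 × 460 × 219 × 0.81 = 141330 W
η = P_out / P_in = 125328 / 141330 = 0.887 = 88.7%

88.7 %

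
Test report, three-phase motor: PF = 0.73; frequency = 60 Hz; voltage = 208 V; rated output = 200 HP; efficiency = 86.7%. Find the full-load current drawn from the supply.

654 A

P_out = 200 × 746 = 149200 W
P_in = P_out / η = 149200 / 0.867 = 172088 W
I_L = P_in / (√3·V_L·cosφ) = 172088 / (1.732 × 208 × 0.73) = 654 A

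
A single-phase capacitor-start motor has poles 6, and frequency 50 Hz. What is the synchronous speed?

1000 rpm

n_s = 120f/p = 120×50/6 = 1000 rpm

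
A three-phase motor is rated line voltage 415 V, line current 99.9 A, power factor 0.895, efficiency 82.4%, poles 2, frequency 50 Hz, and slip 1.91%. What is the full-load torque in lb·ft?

127 lb·ft

P_in = √3·V·I·cosφ = 1.732 × 415 × 99.9 × 0.895 = 64266 W
P_out = η·P_in = 0.824 × 64266 = 52955 W
n_s = 120×50/2 = 3000 rpm; n = 3000×(1−0.0191) = 2943 rpm
ω = 2π×2943/60 = 308.2 rad/s
τ = P_out/ω = 52955/308.2 = 171.8 N·m
In lb·ft: 171.8/1.356 = 127 lb·ft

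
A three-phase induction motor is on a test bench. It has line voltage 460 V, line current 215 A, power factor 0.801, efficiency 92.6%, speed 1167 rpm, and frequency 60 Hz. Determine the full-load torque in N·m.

P_in = √3·V·I·cosφ = 1.732 × 460 × 215 × 0.801 = 137207 W
P_out = η·P_in = 0.926 × 137207 = 127054 W
n = 1167 rpm
ω = 2π×1167/60 = 122.2 rad/s
τ = P_out/ω = 127054/122.2 = 1040 N·m

1040 N·m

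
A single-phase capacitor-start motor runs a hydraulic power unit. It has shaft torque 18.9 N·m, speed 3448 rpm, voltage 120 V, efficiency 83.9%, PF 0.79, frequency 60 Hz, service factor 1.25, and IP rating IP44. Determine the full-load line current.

85.8 A

ω = 2π×3448/60 = 361.1 rad/s; P_out = τω = 18.9 × 361.1 = 6825 W
P_in = P_out / η = 6825 / 0.839 = 8135 W
I = P_in / (V·cosφ) = 8135 / (120 × 0.79) = 85.8 A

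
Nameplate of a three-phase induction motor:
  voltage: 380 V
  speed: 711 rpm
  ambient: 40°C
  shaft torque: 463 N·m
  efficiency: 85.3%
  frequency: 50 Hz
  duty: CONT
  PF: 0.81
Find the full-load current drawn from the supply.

ω = 2π×711/60 = 74.46 rad/s; P_out = τω = 463 × 74.46 = 34475 W
P_in = P_out / η = 34475 / 0.853 = 40416 W
I_L = P_in / (√3·V_L·cosφ) = 40416 / (1.732 × 380 × 0.81) = 75.8 A

75.8 A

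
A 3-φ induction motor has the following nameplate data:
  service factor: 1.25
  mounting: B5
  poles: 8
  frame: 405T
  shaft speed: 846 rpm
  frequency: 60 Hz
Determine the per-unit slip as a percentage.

n_s = 120f/p = 120×60/8 = 900 rpm
s = (n_s − n)/n_s = (900 − 846)/900 = 0.0600

6.00 %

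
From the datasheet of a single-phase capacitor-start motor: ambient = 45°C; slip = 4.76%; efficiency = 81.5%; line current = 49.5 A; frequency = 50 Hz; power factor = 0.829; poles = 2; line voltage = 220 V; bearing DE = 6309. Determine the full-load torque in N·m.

P_in = V·I·cosφ = 220 × 49.5 × 0.829 = 9028 W
P_out = η·P_in = 0.815 × 9028 = 7358 W
n_s = 120×50/2 = 3000 rpm; n = 3000×(1−0.0476) = 2857 rpm
ω = 2π×2857/60 = 299.2 rad/s
τ = P_out/ω = 7358/299.2 = 24.6 N·m

24.6 N·m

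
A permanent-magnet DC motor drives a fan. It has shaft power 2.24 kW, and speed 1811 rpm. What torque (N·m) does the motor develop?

ω = 2π × 1811/60 = 189.6 rad/s
τ = P/ω = 2240/189.6 = 11.8 N·m

11.8 N·m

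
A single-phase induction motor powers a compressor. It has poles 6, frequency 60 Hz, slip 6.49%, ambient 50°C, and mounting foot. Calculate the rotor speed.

1122 rpm

n_s = 120f/p = 120×60/6 = 1200 rpm
n = n_s(1 − s) = 1200 × (1 − 0.0649) = 1122 rpm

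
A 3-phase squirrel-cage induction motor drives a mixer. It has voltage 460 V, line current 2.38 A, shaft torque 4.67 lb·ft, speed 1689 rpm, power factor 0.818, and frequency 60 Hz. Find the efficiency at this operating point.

τ = 4.67 lb·ft × 1.356 = 6.333 N·m
ω = 2π × 1689/60 = 176.9 rad/s; P_out = τω = 6.333 × 176.9 = 1120 W
P_in = √3·V_L·I_L·cosφ = 1.732 × 460 × 2.38 × 0.818 = 1551 W
η = P_out / P_in = 1120 / 1551 = 0.722 = 72.2%

72.2 %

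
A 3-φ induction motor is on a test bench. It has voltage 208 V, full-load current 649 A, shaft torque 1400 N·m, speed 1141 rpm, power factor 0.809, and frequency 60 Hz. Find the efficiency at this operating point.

ω = 2π × 1141/60 = 119.5 rad/s; P_out = τω = 1400 × 119.5 = 167300 W
P_in = √3·V_L·I_L·cosφ = 1.732 × 208 × 649 × 0.809 = 189149 W
η = P_out / P_in = 167300 / 189149 = 0.884 = 88.4%

88.4 %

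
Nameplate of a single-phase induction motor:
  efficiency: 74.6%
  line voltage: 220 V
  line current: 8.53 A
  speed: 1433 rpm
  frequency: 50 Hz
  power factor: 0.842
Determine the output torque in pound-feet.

P_in = V·I·cosφ = 220 × 8.53 × 0.842 = 1580 W
P_out = η·P_in = 0.746 × 1580 = 1179 W
n = 1433 rpm
ω = 2π×1433/60 = 150.1 rad/s
τ = P_out/ω = 1179/150.1 = 7.855 N·m
In lb·ft: 7.855/1.356 = 5.79 lb·ft

5.79 lb·ft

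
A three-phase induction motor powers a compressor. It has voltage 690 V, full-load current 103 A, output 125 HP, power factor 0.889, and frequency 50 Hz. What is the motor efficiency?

85.2 %

P_out = 125 × 746 = 93250 W
P_in = √3·V_L·I_L·cosφ = 1.732 × 690 × 103 × 0.889 = 109430 W
η = P_out / P_in = 93250 / 109430 = 0.852 = 85.2%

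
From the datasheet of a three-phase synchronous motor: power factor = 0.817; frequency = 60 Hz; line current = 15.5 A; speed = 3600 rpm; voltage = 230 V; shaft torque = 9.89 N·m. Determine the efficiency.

73.9 %

ω = 2π × 3600/60 = 377 rad/s; P_out = τω = 9.89 × 377 = 3729 W
P_in = √3·V_L·I_L·cosφ = 1.732 × 230 × 15.5 × 0.817 = 5045 W
η = P_out / P_in = 3729 / 5045 = 0.739 = 73.9%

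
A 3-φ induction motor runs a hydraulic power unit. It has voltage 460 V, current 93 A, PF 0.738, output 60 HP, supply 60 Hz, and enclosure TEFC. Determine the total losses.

9.92 kW

P_in = √3·V·I·cosφ = 1.732×460×93×0.738 = 54682 W
P_out = 60×746 = 44760 W
Losses = P_in − P_out = 54682 − 44760 = 9922 W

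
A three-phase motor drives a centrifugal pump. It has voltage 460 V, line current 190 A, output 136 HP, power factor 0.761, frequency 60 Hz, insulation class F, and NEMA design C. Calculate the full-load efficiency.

P_out = 136 × 746 = 101456 W
P_in = √3·V_L·I_L·cosφ = 1.732 × 460 × 190 × 0.761 = 115198 W
η = P_out / P_in = 101456 / 115198 = 0.881 = 88.1%

88.1 %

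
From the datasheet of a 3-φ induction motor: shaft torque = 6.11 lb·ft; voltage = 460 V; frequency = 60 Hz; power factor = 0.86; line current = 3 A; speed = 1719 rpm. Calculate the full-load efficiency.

τ = 6.11 lb·ft × 1.356 = 8.285 N·m
ω = 2π × 1719/60 = 180 rad/s; P_out = τω = 8.285 × 180 = 1491 W
P_in = √3·V_L·I_L·cosφ = 1.732 × 460 × 3 × 0.86 = 2056 W
η = P_out / P_in = 1491 / 2056 = 0.725 = 72.5%

72.5 %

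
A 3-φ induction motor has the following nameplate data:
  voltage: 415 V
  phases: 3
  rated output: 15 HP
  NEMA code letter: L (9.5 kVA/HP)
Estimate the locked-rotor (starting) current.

S_LR = 9.5 × 15 = 142.5 kVA
I_LR = S_LR/(√3·V_L) = 142500/(1.732×415) = 198 A

198 A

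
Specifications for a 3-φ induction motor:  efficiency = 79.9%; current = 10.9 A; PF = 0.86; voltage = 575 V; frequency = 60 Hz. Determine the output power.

P_in = √3·V·I·cosφ = 1.732 × 575 × 10.9 × 0.86 = 9336 W
P_out = η·P_in = 0.799 × 9336 = 7459 W

7.46 kW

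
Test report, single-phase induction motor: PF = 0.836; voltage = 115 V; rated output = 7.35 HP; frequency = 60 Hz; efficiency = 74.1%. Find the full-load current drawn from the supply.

P_out = 7.35 × 746 = 5483 W
P_in = P_out / η = 5483 / 0.741 = 7399 W
I = P_in / (V·cosφ) = 7399 / (115 × 0.836) = 77 A

77 A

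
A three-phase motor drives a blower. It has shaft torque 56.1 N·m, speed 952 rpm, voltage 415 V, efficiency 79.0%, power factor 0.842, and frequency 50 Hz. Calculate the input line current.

11.7 A

ω = 2π×952/60 = 99.69 rad/s; P_out = τω = 56.1 × 99.69 = 5593 W
P_in = P_out / η = 5593 / 0.790 = 7080 W
I_L = P_in / (√3·V_L·cosφ) = 7080 / (1.732 × 415 × 0.842) = 11.7 A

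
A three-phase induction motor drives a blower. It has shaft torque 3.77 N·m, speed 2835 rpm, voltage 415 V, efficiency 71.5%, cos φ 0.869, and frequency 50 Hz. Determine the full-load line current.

ω = 2π×2835/60 = 296.9 rad/s; P_out = τω = 3.77 × 296.9 = 1119 W
P_in = P_out / η = 1119 / 0.715 = 1565 W
I_L = P_in / (√3·V_L·cosφ) = 1565 / (1.732 × 415 × 0.869) = 2.51 A

2.51 A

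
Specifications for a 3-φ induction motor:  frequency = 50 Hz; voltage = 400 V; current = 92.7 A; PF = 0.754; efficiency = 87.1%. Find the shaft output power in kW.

42.2 kW

P_in = √3·V·I·cosφ = 1.732 × 400 × 92.7 × 0.754 = 48424 W
P_out = η·P_in = 0.871 × 48424 = 42177 W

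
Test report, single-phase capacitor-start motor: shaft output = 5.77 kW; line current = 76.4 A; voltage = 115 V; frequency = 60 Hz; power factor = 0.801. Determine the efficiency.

82.0 %

P_out = 5.77 kW = 5770 W
P_in = V·I·cosφ = 115 × 76.4 × 0.801 = 7038 W
η = P_out / P_in = 5770 / 7038 = 0.820 = 82.0%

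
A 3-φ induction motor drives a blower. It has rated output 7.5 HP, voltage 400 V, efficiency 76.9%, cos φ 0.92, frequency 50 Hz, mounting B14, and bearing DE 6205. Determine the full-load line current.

P_out = 7.5 × 746 = 5595 W
P_in = P_out / η = 5595 / 0.769 = 7276 W
I_L = P_in / (√3·V_L·cosφ) = 7276 / (1.732 × 400 × 0.92) = 11.4 A

11.4 A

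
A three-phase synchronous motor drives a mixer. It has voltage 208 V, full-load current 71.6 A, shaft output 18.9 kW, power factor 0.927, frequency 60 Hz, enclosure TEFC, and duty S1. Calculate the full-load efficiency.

79.0 %

P_out = 18.9 kW = 18900 W
P_in = √3·V_L·I_L·cosφ = 1.732 × 208 × 71.6 × 0.927 = 23911 W
η = P_out / P_in = 18900 / 23911 = 0.790 = 79.0%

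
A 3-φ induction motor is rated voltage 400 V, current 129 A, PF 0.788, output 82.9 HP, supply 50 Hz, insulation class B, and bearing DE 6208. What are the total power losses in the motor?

P_in = √3·V·I·cosφ = 1.732×400×129×0.788 = 70425 W
P_out = 82.9×746 = 61843 W
Losses = P_in − P_out = 70425 − 61843 = 8582 W

8.58 kW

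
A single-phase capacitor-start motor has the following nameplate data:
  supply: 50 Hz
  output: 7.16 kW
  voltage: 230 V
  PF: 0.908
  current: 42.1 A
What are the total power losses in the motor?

P_in = V·I·cosφ = 230×42.1×0.908 = 8792 W
P_out = 7160 W
Losses = P_in − P_out = 8792 − 7160 = 1632 W

1.63 kW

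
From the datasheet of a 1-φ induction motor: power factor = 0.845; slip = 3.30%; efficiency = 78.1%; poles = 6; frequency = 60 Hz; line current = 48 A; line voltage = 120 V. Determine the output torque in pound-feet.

23.1 lb·ft

P_in = V·I·cosφ = 120 × 48 × 0.845 = 4867 W
P_out = η·P_in = 0.781 × 4867 = 3801 W
n_s = 120×60/6 = 1200 rpm; n = 1200×(1−0.033) = 1160 rpm
ω = 2π×1160/60 = 121.5 rad/s
τ = P_out/ω = 3801/121.5 = 31.28 N·m
In lb·ft: 31.28/1.356 = 23.1 lb·ft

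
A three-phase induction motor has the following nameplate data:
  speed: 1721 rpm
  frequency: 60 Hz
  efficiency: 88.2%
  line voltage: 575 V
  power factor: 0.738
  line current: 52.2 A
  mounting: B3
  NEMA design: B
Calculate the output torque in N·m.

P_in = √3·V·I·cosφ = 1.732 × 575 × 52.2 × 0.738 = 38366 W
P_out = η·P_in = 0.882 × 38366 = 33839 W
n = 1721 rpm
ω = 2π×1721/60 = 180.2 rad/s
τ = P_out/ω = 33839/180.2 = 188 N·m

188 N·m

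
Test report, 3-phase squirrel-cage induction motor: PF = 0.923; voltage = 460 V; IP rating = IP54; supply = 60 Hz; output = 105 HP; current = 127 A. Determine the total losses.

15100 W

P_in = √3·V·I·cosφ = 1.732×460×127×0.923 = 93392 W
P_out = 105×746 = 78330 W
Losses = P_in − P_out = 93392 − 78330 = 15062 W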